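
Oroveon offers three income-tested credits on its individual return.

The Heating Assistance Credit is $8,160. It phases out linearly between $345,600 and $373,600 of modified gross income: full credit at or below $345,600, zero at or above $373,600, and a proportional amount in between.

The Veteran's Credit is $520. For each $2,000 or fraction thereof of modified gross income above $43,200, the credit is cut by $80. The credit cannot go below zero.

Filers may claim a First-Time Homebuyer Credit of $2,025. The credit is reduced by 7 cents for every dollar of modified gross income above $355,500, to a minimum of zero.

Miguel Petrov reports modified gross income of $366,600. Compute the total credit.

$3,288

Heating Assistance Credit: $366,600 is $21,000 into a $28,000 phase-out range, leaving 7,000/28,000 of the credit: $8,160 × 7,000/28,000 = $2,040.
Veteran's Credit: income exceeds $43,200 by $323,400 → 162 increments × $80 = $12,960 ≥ base, so the credit is $0.
First-Time Homebuyer Credit: 7% of the $11,100 excess over $355,500 is $777; credit = $2,025 − $777 = $1,248.
Total: $2,040 + $0 + $1,248 = $3,288.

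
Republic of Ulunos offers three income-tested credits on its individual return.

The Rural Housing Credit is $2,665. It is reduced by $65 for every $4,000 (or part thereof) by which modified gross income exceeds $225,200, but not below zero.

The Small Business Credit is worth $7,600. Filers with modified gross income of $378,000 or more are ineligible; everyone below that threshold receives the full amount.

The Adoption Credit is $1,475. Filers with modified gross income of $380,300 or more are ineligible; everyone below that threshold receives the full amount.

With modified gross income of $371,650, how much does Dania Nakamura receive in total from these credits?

$9,335

Rural Housing Credit: income exceeds $225,200 by $146,450, which is 37 full-or-partial $4,000 increments; reduction = 37 × $65 = $2,405, leaving $260.
Small Business Credit: $371,650 is below the $378,000 cutoff, so the full $7,600 applies.
Adoption Credit: $371,650 is below the $380,300 cutoff, so the full $1,475 applies.
Total: $260 + $7,600 + $1,475 = $9,335.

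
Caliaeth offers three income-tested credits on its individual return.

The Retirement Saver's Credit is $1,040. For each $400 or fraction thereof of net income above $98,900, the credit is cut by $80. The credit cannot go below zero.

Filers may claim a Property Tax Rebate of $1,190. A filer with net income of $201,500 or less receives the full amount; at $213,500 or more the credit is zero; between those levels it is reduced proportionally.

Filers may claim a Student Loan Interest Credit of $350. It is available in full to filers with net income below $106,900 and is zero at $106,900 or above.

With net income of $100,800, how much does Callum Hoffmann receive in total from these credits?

Retirement Saver's Credit: income exceeds $98,900 by $1,900, which is 5 full-or-partial $400 increments; reduction = 5 × $80 = $400, leaving $640.
Property Tax Rebate: $100,800 is at or below the $201,500 threshold, so the full $1,190 applies.
Student Loan Interest Credit: $100,800 is below the $106,900 cutoff, so the full $350 applies.
Total: $640 + $1,190 + $350 = $2,180.

$2,180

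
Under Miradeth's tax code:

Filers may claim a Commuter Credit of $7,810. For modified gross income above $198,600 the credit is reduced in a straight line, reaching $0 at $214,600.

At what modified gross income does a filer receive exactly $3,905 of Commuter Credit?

$206,600

$3,905 is 3,905/7,810 of the full $7,810, so 3,905/7,810 of the $16,000 range has been used: income = $198,600 + $16,000 × 3,905/7,810 = $206,600.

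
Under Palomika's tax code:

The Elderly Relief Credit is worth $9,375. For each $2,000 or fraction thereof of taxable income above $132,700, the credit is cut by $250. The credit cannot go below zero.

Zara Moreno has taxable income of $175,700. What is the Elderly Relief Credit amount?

Elderly Relief Credit: income exceeds $132,700 by $43,000, which is 22 full-or-partial $2,000 increments; reduction = 22 × $250 = $5,500, leaving $3,875.

$3,875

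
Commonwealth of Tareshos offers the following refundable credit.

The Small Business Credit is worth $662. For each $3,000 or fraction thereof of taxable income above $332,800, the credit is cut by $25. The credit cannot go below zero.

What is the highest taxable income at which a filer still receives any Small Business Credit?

$410,800

After 26 increments the reduction is 26 × $25 = $650, leaving $12; one more increment wipes it out. Increment 26 ends at excess 26 × $3,000 = $78,000, so the highest qualifying income is $332,800 + $78,000 = $410,800.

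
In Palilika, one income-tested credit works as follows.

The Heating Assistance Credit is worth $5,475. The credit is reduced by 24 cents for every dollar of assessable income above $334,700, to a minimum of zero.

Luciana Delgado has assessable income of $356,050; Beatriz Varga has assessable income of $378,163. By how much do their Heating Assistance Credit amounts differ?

$351

Luciana ($356,050): Heating Assistance Credit: 24% of the $21,350 excess over $334,700 is $5,124; credit = $5,475 − $5,124 = $351.
Beatriz ($378,163): Heating Assistance Credit: 24% of the $43,463 excess over $334,700 is $10,431.12 ≥ base, so the credit is $0.
Difference: |$351 − $0| = $351.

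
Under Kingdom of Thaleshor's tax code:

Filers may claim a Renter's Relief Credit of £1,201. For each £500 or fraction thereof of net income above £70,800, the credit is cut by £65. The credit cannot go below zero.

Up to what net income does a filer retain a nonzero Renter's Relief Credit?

After 18 increments the reduction is 18 × £65 = £1,170, leaving £31; one more increment wipes it out. Increment 18 ends at excess 18 × £500 = £9,000, so the highest qualifying income is £70,800 + £9,000 = £79,800.

£79,800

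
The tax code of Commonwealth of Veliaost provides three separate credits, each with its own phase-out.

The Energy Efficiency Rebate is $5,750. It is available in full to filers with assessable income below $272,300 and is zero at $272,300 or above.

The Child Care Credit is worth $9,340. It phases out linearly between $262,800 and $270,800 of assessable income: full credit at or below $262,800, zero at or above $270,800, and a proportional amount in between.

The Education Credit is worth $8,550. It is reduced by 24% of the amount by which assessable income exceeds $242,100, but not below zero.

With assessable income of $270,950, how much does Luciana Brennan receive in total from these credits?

$7,376

Energy Efficiency Rebate: $270,950 is below the $272,300 cutoff, so the full $5,750 applies.
Child Care Credit: $270,950 is at or above $270,800, so the credit is $0.
Education Credit: 24% of the $28,850 excess over $242,100 is $6,924; credit = $8,550 − $6,924 = $1,626.
Total: $5,750 + $0 + $1,626 = $7,376.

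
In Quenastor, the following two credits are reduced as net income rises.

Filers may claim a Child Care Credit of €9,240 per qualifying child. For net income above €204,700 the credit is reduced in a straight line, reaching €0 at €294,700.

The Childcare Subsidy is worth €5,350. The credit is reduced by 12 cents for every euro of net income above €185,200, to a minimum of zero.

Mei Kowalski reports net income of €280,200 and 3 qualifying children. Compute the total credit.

Child Care Credit: base = 3 × €9,240 = €27,720. €280,200 is €75,500 into a €90,000 phase-out range, leaving 14,500/90,000 of the credit: €27,720 × 14,500/90,000 = €4,466.
Childcare Subsidy: 12% of the €95,000 excess over €185,200 is €11,400 ≥ base, so the credit is €0.
Total: €4,466 + €0 = €4,466.

€4,466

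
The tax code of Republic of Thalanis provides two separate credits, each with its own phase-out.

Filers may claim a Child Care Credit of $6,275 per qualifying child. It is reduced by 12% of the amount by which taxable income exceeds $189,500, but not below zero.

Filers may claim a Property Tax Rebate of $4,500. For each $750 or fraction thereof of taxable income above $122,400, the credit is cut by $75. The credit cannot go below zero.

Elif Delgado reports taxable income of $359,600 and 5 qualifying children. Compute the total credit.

$10,963

Child Care Credit: base = 5 × $6,275 = $31,375. 12% of the $170,100 excess over $189,500 is $20,412; credit = $31,375 − $20,412 = $10,963.
Property Tax Rebate: income exceeds $122,400 by $237,200 → 317 increments × $75 = $23,775 ≥ base, so the credit is $0.
Total: $10,963 + $0 = $10,963.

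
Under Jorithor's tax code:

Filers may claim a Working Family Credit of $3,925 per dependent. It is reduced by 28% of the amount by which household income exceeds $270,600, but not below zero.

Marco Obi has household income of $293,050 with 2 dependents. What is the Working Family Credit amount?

$1,564

Working Family Credit: base = 2 × $3,925 = $7,850. 28% of the $22,450 excess over $270,600 is $6,286; credit = $7,850 − $6,286 = $1,564.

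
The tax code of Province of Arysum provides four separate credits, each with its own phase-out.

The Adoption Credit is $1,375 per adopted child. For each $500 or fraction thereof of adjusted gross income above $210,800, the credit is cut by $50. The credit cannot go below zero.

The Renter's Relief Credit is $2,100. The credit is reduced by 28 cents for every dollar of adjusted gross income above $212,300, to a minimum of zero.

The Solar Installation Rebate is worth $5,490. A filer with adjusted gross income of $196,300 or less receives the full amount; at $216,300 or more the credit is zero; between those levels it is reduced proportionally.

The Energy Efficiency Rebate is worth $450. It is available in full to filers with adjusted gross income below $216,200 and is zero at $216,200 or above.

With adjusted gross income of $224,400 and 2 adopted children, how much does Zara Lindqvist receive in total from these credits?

$1,350

Adoption Credit: base = 2 × $1,375 = $2,750. income exceeds $210,800 by $13,600, which is 28 full-or-partial $500 increments; reduction = 28 × $50 = $1,400, leaving $1,350.
Renter's Relief Credit: 28% of the $12,100 excess over $212,300 is $3,388 ≥ base, so the credit is $0.
Solar Installation Rebate: $224,400 is at or above $216,300, so the credit is $0.
Energy Efficiency Rebate: $224,400 meets or exceeds the $216,200 cutoff, so the credit is $0.
Total: $1,350 + $0 + $0 + $0 = $1,350.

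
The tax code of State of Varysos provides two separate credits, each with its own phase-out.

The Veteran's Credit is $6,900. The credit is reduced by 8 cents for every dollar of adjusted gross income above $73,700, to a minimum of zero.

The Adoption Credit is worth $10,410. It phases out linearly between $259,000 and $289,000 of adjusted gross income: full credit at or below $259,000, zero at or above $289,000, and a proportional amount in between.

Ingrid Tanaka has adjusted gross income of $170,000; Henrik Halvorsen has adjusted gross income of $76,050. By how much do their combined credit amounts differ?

$6,712

Ingrid ($170,000): Veteran's Credit: 8% of the $96,300 excess over $73,700 is $7,704 ≥ base, so the credit is $0. Adoption Credit: $170,000 is at or below the $259,000 threshold, so the full $10,410 applies. total $0 + $10,410 = $10,410
Henrik ($76,050): Veteran's Credit: 8% of the $2,350 excess over $73,700 is $188; credit = $6,900 − $188 = $6,712. Adoption Credit: $76,050 is at or below the $259,000 threshold, so the full $10,410 applies. total $6,712 + $10,410 = $17,122
Difference: |$10,410 − $17,122| = $6,712.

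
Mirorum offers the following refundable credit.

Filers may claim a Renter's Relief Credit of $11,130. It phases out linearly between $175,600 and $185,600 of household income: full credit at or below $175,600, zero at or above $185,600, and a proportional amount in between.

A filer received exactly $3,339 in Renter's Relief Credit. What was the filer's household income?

$182,600

$3,339 is 3,339/11,130 of the full $11,130, so 7,791/11,130 of the $10,000 range has been used: income = $175,600 + $10,000 × 7,791/11,130 = $182,600.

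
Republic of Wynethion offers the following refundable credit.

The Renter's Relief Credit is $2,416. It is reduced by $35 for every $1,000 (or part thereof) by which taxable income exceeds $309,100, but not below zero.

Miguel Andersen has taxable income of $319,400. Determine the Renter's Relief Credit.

Renter's Relief Credit: income exceeds $309,100 by $10,300, which is 11 full-or-partial $1,000 increments; reduction = 11 × $35 = $385, leaving $2,031.

$2,031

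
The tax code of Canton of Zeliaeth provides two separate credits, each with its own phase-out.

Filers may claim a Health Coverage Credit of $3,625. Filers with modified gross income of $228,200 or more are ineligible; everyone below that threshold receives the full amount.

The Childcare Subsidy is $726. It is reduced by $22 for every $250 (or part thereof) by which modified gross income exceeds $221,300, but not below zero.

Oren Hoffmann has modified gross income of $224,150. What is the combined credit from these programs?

Health Coverage Credit: $224,150 is below the $228,200 cutoff, so the full $3,625 applies.
Childcare Subsidy: income exceeds $221,300 by $2,850, which is 12 full-or-partial $250 increments; reduction = 12 × $22 = $264, leaving $462.
Total: $3,625 + $462 = $4,087.

$4,087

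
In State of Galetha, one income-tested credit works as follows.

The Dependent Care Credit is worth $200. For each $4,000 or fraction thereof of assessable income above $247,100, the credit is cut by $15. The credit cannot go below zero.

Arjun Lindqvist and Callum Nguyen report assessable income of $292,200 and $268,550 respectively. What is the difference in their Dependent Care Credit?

Arjun ($292,200): Dependent Care Credit: income exceeds $247,100 by $45,100, which is 12 full-or-partial $4,000 increments; reduction = 12 × $15 = $180, leaving $20.
Callum ($268,550): Dependent Care Credit: income exceeds $247,100 by $21,450, which is 6 full-or-partial $4,000 increments; reduction = 6 × $15 = $90, leaving $110.
Difference: |$20 − $110| = $90.

$90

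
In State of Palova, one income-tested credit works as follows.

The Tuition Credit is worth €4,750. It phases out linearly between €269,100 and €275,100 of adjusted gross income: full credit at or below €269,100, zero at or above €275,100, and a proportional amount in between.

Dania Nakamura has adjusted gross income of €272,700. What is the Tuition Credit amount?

Tuition Credit: €272,700 is €3,600 into a €6,000 phase-out range, leaving 2,400/6,000 of the credit: €4,750 × 2,400/6,000 = €1,900.

€1,900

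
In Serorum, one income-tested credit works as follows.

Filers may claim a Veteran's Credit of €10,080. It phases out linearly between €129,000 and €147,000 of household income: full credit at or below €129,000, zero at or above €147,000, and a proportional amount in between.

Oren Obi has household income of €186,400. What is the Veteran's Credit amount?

Veteran's Credit: €186,400 is at or above €147,000, so the credit is €0.

€0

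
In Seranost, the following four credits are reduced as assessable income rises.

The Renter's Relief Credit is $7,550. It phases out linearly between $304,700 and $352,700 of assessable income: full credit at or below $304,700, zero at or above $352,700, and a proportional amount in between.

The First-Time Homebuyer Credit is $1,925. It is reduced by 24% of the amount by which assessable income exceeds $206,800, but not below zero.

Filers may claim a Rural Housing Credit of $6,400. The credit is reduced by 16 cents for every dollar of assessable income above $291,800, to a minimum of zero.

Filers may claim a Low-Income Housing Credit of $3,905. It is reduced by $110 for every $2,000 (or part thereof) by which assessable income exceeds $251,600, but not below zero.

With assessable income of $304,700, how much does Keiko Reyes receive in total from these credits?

$12,821

Renter's Relief Credit: $304,700 is at or below the $304,700 threshold, so the full $7,550 applies.
First-Time Homebuyer Credit: 24% of the $97,900 excess over $206,800 is $23,496 ≥ base, so the credit is $0.
Rural Housing Credit: 16% of the $12,900 excess over $291,800 is $2,064; credit = $6,400 − $2,064 = $4,336.
Low-Income Housing Credit: income exceeds $251,600 by $53,100, which is 27 full-or-partial $2,000 increments; reduction = 27 × $110 = $2,970, leaving $935.
Total: $7,550 + $0 + $4,336 + $935 = $12,821.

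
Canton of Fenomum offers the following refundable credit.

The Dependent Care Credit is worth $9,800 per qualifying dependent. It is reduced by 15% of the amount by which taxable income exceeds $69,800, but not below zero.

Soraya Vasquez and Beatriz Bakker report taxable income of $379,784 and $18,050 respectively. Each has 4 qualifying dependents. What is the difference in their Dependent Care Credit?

Soraya ($379,784): Dependent Care Credit: base = 4 × $9,800 = $39,200. 15% of the $309,984 excess over $69,800 is $46,497.60 ≥ base, so the credit is $0.
Beatriz ($18,050): Dependent Care Credit: base = 4 × $9,800 = $39,200. $18,050 is at or below the $69,800 threshold, so the full $39,200 applies.
Difference: |$0 − $39,200| = $39,200.

$39,200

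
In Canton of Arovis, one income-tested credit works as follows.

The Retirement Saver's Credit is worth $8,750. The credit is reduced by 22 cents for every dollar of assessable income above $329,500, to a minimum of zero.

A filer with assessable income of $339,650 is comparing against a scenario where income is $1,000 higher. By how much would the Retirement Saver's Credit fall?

$220

At $339,650 — 22% of the $10,150 excess over $329,500 is $2,233; credit = $8,750 − $2,233 = $6,517.
At $340,650 — 22% of the $11,150 excess over $329,500 is $2,453; credit = $8,750 − $2,453 = $6,297.
Lost: $6,517 − $6,297 = $220.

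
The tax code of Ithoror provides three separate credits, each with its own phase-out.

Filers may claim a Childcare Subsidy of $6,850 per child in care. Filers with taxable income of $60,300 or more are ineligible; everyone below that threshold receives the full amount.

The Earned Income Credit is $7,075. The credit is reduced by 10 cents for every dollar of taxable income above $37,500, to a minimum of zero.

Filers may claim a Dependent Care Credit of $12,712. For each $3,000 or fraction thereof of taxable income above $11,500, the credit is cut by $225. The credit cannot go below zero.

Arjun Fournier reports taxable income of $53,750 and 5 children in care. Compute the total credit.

$49,037

Childcare Subsidy: base = 5 × $6,850 = $34,250. $53,750 is below the $60,300 cutoff, so the full $34,250 applies.
Earned Income Credit: 10% of the $16,250 excess over $37,500 is $1,625; credit = $7,075 − $1,625 = $5,450.
Dependent Care Credit: income exceeds $11,500 by $42,250, which is 15 full-or-partial $3,000 increments; reduction = 15 × $225 = $3,375, leaving $9,337.
Total: $34,250 + $5,450 + $9,337 = $49,037.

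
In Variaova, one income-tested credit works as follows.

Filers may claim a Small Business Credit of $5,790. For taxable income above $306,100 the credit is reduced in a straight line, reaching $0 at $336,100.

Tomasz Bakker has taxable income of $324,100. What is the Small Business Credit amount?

Small Business Credit: $324,100 is $18,000 into a $30,000 phase-out range, leaving 12,000/30,000 of the credit: $5,790 × 12,000/30,000 = $2,316.

$2,316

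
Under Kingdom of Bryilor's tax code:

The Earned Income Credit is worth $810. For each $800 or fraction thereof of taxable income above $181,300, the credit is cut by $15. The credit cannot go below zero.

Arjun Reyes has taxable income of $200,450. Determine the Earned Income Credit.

Earned Income Credit: income exceeds $181,300 by $19,150, which is 24 full-or-partial $800 increments; reduction = 24 × $15 = $360, leaving $450.

$450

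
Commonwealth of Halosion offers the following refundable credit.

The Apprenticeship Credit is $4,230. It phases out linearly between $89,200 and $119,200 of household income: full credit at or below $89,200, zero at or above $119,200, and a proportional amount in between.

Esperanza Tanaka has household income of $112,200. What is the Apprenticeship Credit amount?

Apprenticeship Credit: $112,200 is $23,000 into a $30,000 phase-out range, leaving 7,000/30,000 of the credit: $4,230 × 7,000/30,000 = $987.

$987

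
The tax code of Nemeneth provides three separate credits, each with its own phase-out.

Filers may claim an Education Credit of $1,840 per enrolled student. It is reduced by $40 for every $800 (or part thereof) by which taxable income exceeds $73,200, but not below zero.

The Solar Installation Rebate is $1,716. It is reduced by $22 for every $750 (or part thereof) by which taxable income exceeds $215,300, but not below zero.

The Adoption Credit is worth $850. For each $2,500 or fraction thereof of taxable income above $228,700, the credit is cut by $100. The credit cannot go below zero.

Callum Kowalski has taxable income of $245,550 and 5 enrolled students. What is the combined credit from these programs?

$1,524

Education Credit: base = 5 × $1,840 = $9,200. income exceeds $73,200 by $172,350, which is 216 full-or-partial $800 increments; reduction = 216 × $40 = $8,640, leaving $560.
Solar Installation Rebate: income exceeds $215,300 by $30,250, which is 41 full-or-partial $750 increments; reduction = 41 × $22 = $902, leaving $814.
Adoption Credit: income exceeds $228,700 by $16,850, which is 7 full-or-partial $2,500 increments; reduction = 7 × $100 = $700, leaving $150.
Total: $560 + $814 + $150 = $1,524.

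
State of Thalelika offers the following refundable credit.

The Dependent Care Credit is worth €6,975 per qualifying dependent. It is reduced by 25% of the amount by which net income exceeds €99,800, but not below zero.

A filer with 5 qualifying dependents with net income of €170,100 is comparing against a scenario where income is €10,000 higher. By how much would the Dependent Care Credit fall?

€2,500

At €170,100 — base = 5 × €6,975 = €34,875. 25% of the €70,300 excess over €99,800 is €17,575; credit = €34,875 − €17,575 = €17,300.
At €180,100 — base = 5 × €6,975 = €34,875. 25% of the €80,300 excess over €99,800 is €20,075; credit = €34,875 − €20,075 = €14,800.
Lost: €17,300 − €14,800 = €2,500.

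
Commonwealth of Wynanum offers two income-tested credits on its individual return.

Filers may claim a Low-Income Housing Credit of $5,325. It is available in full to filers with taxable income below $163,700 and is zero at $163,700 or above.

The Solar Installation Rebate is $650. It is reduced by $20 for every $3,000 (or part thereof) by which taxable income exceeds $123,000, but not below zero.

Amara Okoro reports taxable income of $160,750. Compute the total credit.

Low-Income Housing Credit: $160,750 is below the $163,700 cutoff, so the full $5,325 applies.
Solar Installation Rebate: income exceeds $123,000 by $37,750, which is 13 full-or-partial $3,000 increments; reduction = 13 × $20 = $260, leaving $390.
Total: $5,325 + $390 = $5,715.

$5,715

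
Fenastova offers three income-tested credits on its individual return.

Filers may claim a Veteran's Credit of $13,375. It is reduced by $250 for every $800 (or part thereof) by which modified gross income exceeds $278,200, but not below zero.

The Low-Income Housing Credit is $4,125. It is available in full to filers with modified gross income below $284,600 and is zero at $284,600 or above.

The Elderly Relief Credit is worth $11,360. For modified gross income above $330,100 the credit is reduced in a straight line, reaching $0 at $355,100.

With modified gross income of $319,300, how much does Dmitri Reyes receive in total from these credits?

Veteran's Credit: income exceeds $278,200 by $41,100, which is 52 full-or-partial $800 increments; reduction = 52 × $250 = $13,000, leaving $375.
Low-Income Housing Credit: $319,300 meets or exceeds the $284,600 cutoff, so the credit is $0.
Elderly Relief Credit: $319,300 is at or below the $330,100 threshold, so the full $11,360 applies.
Total: $375 + $0 + $11,360 = $11,735.

$11,735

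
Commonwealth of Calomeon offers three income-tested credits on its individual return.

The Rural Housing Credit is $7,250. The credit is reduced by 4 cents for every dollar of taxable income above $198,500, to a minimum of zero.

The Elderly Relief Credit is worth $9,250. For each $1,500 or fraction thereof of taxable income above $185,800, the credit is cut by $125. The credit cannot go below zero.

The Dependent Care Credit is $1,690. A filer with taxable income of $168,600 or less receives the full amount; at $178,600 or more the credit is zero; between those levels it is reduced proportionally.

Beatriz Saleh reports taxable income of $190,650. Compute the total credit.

Rural Housing Credit: $190,650 is at or below the $198,500 threshold, so the full $7,250 applies.
Elderly Relief Credit: income exceeds $185,800 by $4,850, which is 4 full-or-partial $1,500 increments; reduction = 4 × $125 = $500, leaving $8,750.
Dependent Care Credit: $190,650 is at or above $178,600, so the credit is $0.
Total: $7,250 + $8,750 + $0 = $16,000.

$16,000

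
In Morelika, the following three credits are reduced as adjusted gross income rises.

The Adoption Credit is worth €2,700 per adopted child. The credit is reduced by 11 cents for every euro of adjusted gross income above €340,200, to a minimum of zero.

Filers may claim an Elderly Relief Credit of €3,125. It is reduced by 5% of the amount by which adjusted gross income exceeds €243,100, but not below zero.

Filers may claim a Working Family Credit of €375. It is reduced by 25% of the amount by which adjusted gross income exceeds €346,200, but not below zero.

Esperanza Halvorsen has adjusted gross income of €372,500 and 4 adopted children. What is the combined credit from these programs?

€7,247

Adoption Credit: base = 4 × €2,700 = €10,800. 11% of the €32,300 excess over €340,200 is €3,553; credit = €10,800 − €3,553 = €7,247.
Elderly Relief Credit: 5% of the €129,400 excess over €243,100 is €6,470 ≥ base, so the credit is €0.
Working Family Credit: 25% of the €26,300 excess over €346,200 is €6,575 ≥ base, so the credit is €0.
Total: €7,247 + €0 + €0 = €7,247.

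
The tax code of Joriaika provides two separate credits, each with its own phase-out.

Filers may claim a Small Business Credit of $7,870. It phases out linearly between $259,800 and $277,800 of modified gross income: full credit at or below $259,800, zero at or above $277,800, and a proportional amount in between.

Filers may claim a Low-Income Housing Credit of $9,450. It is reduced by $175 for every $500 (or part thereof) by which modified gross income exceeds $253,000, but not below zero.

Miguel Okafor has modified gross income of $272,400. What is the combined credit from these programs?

$4,986

Small Business Credit: $272,400 is $12,600 into a $18,000 phase-out range, leaving 5,400/18,000 of the credit: $7,870 × 5,400/18,000 = $2,361.
Low-Income Housing Credit: income exceeds $253,000 by $19,400, which is 39 full-or-partial $500 increments; reduction = 39 × $175 = $6,825, leaving $2,625.
Total: $2,361 + $2,625 = $4,986.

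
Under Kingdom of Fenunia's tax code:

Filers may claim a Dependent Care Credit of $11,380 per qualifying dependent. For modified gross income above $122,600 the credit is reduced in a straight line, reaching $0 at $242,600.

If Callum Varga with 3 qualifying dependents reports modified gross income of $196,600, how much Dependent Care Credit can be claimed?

Dependent Care Credit: base = 3 × $11,380 = $34,140. $196,600 is $74,000 into a $120,000 phase-out range, leaving 46,000/120,000 of the credit: $34,140 × 46,000/120,000 = $13,087.

$13,087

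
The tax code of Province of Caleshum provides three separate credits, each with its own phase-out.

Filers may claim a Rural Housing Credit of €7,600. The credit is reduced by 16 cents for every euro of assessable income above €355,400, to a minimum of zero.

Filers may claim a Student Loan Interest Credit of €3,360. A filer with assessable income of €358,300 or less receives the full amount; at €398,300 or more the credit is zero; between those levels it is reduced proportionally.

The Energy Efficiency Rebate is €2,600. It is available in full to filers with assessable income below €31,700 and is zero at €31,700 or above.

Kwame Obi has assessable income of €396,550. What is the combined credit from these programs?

€1,163

Rural Housing Credit: 16% of the €41,150 excess over €355,400 is €6,584; credit = €7,600 − €6,584 = €1,016.
Student Loan Interest Credit: €396,550 is €38,250 into a €40,000 phase-out range, leaving 1,750/40,000 of the credit: €3,360 × 1,750/40,000 = €147.
Energy Efficiency Rebate: €396,550 meets or exceeds the €31,700 cutoff, so the credit is €0.
Total: €1,016 + €147 + €0 = €1,163.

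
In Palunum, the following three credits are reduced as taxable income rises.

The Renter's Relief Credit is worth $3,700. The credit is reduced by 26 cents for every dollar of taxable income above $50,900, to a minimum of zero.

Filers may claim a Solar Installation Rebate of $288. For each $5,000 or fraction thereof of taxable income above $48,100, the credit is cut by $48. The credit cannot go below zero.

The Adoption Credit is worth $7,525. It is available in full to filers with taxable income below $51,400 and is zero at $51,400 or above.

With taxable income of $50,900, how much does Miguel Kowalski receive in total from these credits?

Renter's Relief Credit: $50,900 is at or below the $50,900 threshold, so the full $3,700 applies.
Solar Installation Rebate: income exceeds $48,100 by $2,800, which is 1 full-or-partial $5,000 increment; reduction = 1 × $48 = $48, leaving $240.
Adoption Credit: $50,900 is below the $51,400 cutoff, so the full $7,525 applies.
Total: $3,700 + $240 + $7,525 = $11,465.

$11,465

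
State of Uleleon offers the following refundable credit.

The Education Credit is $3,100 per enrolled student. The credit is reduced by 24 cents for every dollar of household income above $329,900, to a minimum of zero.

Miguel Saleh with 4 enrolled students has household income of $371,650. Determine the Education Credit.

Education Credit: base = 4 × $3,100 = $12,400. 24% of the $41,750 excess over $329,900 is $10,020; credit = $12,400 − $10,020 = $2,380.

$2,380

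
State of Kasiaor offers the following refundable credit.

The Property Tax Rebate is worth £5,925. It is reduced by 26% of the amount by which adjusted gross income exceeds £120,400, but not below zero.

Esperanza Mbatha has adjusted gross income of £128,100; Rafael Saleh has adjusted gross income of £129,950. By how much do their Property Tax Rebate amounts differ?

£481

Esperanza (£128,100): Property Tax Rebate: 26% of the £7,700 excess over £120,400 is £2,002; credit = £5,925 − £2,002 = £3,923.
Rafael (£129,950): Property Tax Rebate: 26% of the £9,550 excess over £120,400 is £2,483; credit = £5,925 − £2,483 = £3,442.
Difference: |£3,923 − £3,442| = £481.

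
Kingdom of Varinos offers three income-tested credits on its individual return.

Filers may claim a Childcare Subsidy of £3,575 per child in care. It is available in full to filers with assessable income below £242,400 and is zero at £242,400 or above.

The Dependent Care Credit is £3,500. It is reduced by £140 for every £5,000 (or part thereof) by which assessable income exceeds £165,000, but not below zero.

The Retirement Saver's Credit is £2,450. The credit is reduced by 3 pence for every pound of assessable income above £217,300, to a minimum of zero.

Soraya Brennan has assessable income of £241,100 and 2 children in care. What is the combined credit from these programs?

Childcare Subsidy: base = 2 × £3,575 = £7,150. £241,100 is below the £242,400 cutoff, so the full £7,150 applies.
Dependent Care Credit: income exceeds £165,000 by £76,100, which is 16 full-or-partial £5,000 increments; reduction = 16 × £140 = £2,240, leaving £1,260.
Retirement Saver's Credit: 3% of the £23,800 excess over £217,300 is £714; credit = £2,450 − £714 = £1,736.
Total: £7,150 + £1,260 + £1,736 = £10,146.

£10,146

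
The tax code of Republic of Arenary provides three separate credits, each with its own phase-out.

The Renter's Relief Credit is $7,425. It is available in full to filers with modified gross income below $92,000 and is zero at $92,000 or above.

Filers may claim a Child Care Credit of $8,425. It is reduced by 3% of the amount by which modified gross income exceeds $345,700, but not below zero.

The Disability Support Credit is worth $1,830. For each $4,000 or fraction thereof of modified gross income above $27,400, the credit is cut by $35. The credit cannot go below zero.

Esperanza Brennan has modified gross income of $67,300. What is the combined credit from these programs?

Renter's Relief Credit: $67,300 is below the $92,000 cutoff, so the full $7,425 applies.
Child Care Credit: $67,300 is at or below the $345,700 threshold, so the full $8,425 applies.
Disability Support Credit: income exceeds $27,400 by $39,900, which is 10 full-or-partial $4,000 increments; reduction = 10 × $35 = $350, leaving $1,480.
Total: $7,425 + $8,425 + $1,480 = $17,330.

$17,330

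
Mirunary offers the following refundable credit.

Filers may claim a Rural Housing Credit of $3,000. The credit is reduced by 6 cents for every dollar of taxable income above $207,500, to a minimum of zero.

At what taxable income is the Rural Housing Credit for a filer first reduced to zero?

$257,500

The credit falls by 6% of each dollar above $207,500, so it reaches zero when the excess is $3,000 / 6% = $50,000: income = $207,500 + $50,000 = $257,500.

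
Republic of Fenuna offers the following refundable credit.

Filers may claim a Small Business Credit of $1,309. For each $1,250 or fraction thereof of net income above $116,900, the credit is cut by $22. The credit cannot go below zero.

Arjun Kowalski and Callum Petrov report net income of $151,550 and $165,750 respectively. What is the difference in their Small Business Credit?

$264

Arjun ($151,550): Small Business Credit: income exceeds $116,900 by $34,650, which is 28 full-or-partial $1,250 increments; reduction = 28 × $22 = $616, leaving $693.
Callum ($165,750): Small Business Credit: income exceeds $116,900 by $48,850, which is 40 full-or-partial $1,250 increments; reduction = 40 × $22 = $880, leaving $429.
Difference: |$693 − $429| = $264.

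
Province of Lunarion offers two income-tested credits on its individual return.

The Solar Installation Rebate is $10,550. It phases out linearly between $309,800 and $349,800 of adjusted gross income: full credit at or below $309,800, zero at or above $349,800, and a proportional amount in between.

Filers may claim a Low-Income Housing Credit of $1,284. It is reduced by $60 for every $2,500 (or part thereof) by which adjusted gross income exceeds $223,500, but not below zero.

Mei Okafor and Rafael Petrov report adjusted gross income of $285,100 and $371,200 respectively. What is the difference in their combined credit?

Mei ($285,100): Solar Installation Rebate: $285,100 is at or below the $309,800 threshold, so the full $10,550 applies. Low-Income Housing Credit: income exceeds $223,500 by $61,600 → 25 increments × $60 = $1,500 ≥ base, so the credit is $0. total $10,550 + $0 = $10,550
Rafael ($371,200): Solar Installation Rebate: $371,200 is at or above $349,800, so the credit is $0. Low-Income Housing Credit: income exceeds $223,500 by $147,700 → 60 increments × $60 = $3,600 ≥ base, so the credit is $0. total $0 + $0 = $0
Difference: |$10,550 − $0| = $10,550.

$10,550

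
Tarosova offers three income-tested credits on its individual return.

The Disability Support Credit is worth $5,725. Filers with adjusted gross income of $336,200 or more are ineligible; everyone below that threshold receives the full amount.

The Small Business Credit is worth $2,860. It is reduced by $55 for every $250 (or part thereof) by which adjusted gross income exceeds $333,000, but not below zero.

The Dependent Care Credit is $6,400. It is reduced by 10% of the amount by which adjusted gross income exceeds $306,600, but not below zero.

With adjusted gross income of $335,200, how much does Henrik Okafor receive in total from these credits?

Disability Support Credit: $335,200 is below the $336,200 cutoff, so the full $5,725 applies.
Small Business Credit: income exceeds $333,000 by $2,200, which is 9 full-or-partial $250 increments; reduction = 9 × $55 = $495, leaving $2,365.
Dependent Care Credit: 10% of the $28,600 excess over $306,600 is $2,860; credit = $6,400 − $2,860 = $3,540.
Total: $5,725 + $2,365 + $3,540 = $11,630.

$11,630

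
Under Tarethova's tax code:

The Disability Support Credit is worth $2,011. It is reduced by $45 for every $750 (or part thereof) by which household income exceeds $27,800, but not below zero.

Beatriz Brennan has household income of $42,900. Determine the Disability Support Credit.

$1,066

Disability Support Credit: income exceeds $27,800 by $15,100, which is 21 full-or-partial $750 increments; reduction = 21 × $45 = $945, leaving $1,066.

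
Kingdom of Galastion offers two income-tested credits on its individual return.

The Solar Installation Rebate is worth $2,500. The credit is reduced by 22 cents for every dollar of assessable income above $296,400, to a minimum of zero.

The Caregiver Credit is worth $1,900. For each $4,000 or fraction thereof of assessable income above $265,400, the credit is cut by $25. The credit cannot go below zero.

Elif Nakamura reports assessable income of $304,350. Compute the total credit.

$2,401

Solar Installation Rebate: 22% of the $7,950 excess over $296,400 is $1,749; credit = $2,500 − $1,749 = $751.
Caregiver Credit: income exceeds $265,400 by $38,950, which is 10 full-or-partial $4,000 increments; reduction = 10 × $25 = $250, leaving $1,650.
Total: $751 + $1,650 = $2,401.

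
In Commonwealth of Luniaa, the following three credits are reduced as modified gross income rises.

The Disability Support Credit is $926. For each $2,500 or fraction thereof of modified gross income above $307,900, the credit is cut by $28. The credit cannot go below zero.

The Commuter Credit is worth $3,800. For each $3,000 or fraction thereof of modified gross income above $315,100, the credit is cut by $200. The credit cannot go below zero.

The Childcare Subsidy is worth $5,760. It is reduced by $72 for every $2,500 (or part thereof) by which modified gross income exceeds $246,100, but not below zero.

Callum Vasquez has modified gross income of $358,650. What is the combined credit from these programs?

Disability Support Credit: income exceeds $307,900 by $50,750, which is 21 full-or-partial $2,500 increments; reduction = 21 × $28 = $588, leaving $338.
Commuter Credit: income exceeds $315,100 by $43,550, which is 15 full-or-partial $3,000 increments; reduction = 15 × $200 = $3,000, leaving $800.
Childcare Subsidy: income exceeds $246,100 by $112,550, which is 46 full-or-partial $2,500 increments; reduction = 46 × $72 = $3,312, leaving $2,448.
Total: $338 + $800 + $2,448 = $3,586.

$3,586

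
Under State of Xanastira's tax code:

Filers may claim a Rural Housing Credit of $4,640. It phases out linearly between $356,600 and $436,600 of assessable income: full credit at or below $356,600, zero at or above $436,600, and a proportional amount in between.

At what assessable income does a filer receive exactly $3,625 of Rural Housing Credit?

$374,100

$3,625 is 3,625/4,640 of the full $4,640, so 1,015/4,640 of the $80,000 range has been used: income = $356,600 + $80,000 × 1,015/4,640 = $374,100.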